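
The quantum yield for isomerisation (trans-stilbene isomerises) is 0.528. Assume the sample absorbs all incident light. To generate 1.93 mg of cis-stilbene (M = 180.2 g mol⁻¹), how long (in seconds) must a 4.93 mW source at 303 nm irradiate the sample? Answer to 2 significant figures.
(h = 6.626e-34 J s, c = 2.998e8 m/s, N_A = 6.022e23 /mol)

Product: 1.93 mg / 180.2 g mol⁻¹ = 1.071e-5 mol.
Photons that must be absorbed: 1.071e-5 / 0.528 = 2.028e-5 mol.
Photon energy: hc/λ = 6.556e-19 J; per mole, 3.948e5 J mol⁻¹.
Energy required: 2.028e-5 × 3.948e5 = 8.007 J.
Time: 8.007 J / 0.00493 W = 1600 s.

t ≈ 1600 s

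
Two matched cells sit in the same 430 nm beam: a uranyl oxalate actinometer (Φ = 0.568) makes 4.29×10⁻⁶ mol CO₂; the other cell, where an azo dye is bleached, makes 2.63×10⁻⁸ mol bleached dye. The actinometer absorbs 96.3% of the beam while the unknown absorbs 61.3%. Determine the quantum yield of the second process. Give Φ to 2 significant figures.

Φ = 0.0055

Photons absorbed by the actinometer: 4.29×10⁻⁶ / 0.568 = 7.553×10⁻⁶ mol.
Incident flux: 7.553×10⁻⁶ / 0.963 = 7.843×10⁻⁶ einstein.
Absorbed by unknown: 0.613 × 7.843×10⁻⁶ = 4.808×10⁻⁶ mol.
Φ(unknown) = 2.63×10⁻⁸ / 4.808×10⁻⁶ = 0.0055.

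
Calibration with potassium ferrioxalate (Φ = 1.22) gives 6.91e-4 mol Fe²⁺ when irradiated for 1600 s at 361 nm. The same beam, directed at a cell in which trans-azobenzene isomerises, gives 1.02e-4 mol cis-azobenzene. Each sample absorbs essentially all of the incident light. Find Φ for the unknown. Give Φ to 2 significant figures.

Φ = 0.18

Photons absorbed by the actinometer: 6.91e-4 / 1.22 = 5.664e-4 mol.
Φ(unknown) = 1.02e-4 / 5.664e-4 = 0.18.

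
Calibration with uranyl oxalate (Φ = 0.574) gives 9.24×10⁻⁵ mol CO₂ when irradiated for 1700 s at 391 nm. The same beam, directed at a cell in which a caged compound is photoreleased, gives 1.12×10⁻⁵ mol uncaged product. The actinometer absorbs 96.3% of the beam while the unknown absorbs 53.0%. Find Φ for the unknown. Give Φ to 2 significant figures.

Photons absorbed by the actinometer: 9.24×10⁻⁵ / 0.574 = 1.610×10⁻⁴ mol.
Incident flux: 1.610×10⁻⁴ / 0.963 = 1.672×10⁻⁴ einstein.
Absorbed by unknown: 0.530 × 1.672×10⁻⁴ = 8.862×10⁻⁵ mol.
Φ(unknown) = 1.12×10⁻⁵ / 8.862×10⁻⁵ = 0.13.

Φ = 0.13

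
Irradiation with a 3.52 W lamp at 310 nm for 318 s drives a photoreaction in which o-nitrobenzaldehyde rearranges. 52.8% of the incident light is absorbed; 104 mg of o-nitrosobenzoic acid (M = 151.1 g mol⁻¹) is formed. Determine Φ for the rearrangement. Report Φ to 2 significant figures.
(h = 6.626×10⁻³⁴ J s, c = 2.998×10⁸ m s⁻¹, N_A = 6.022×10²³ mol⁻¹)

Product: 104 mg / 151.1 g mol⁻¹ = 6.883×10⁻⁴ mol.
Photon energy at 310 nm: hc/λ = (6.626×10⁻³⁴)(2.998×10⁸)/(310×10⁻⁹) = 6.408×10⁻¹⁹ J.
Energy delivered: (3.52 W)(318 s) = 1119 J.
Photons incident: 1119 / 6.408×10⁻¹⁹ = 1.746×10²¹, i.e. 1.746×10²¹/6.022×10²³ = 0.002899 mol.
Photons absorbed: 0.528 × 0.002899 = 0.001531 mol.
Φ = 6.883×10⁻⁴ mol / 0.001531 mol photons = 0.45.

Φ = 0.45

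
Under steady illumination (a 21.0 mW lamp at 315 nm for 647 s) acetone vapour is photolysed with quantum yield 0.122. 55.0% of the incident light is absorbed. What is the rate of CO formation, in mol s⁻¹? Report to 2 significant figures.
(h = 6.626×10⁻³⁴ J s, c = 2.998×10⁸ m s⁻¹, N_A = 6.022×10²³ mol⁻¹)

3.7×10⁻⁹ mol s⁻¹

Photon energy at 315 nm: hc/λ = (6.626×10⁻³⁴)(2.998×10⁸)/(315×10⁻⁹) = 6.306×10⁻¹⁹ J.
Energy delivered: (21.0 mW)(647 s) = 13.59 J.
Photons incident: 13.59 / 6.306×10⁻¹⁹ = 2.155×10¹⁹, i.e. 2.155×10¹⁹/6.022×10²³ = 3.579×10⁻⁵ mol.
Photons absorbed: 0.550 × 3.579×10⁻⁵ = 1.968×10⁻⁵ mol.
Product formed: 0.122 × 1.968×10⁻⁵ = 2.401×10⁻⁶ mol.
Rate: 2.401×10⁻⁶ / 647 s = 3.7×10⁻⁹ mol s⁻¹.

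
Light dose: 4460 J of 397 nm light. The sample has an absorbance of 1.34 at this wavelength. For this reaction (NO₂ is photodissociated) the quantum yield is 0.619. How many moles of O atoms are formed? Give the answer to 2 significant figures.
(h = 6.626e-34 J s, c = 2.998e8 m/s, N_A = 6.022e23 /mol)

0.0087 mol

Photon energy at 397 nm: hc/λ = (6.626e-34)(2.998e8)/(397e-9) = 5.004e-19 J.
Photons incident: 4460 / 5.004e-19 = 8.913e21, i.e. 8.913e21/6.022e23 = 0.01480 mol.
Fraction absorbed: 1 − 10^(−1.34) = 0.9543.
Photons absorbed: 0.9543 × 0.01480 = 0.01412 mol.
Product: Φ × n_abs = 0.619 × 0.01412 = 0.008740 mol.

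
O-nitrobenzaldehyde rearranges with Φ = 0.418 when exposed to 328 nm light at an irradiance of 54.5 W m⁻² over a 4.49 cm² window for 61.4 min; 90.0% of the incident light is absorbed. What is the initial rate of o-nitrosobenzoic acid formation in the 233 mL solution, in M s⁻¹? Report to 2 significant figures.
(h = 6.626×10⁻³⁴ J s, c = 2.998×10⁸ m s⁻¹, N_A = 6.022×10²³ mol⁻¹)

Photon energy at 328 nm: hc/λ = (6.626×10⁻³⁴)(2.998×10⁸)/(328×10⁻⁹) = 6.056×10⁻¹⁹ J.
Energy delivered: (54.5 W m⁻²)(4.49×10⁻⁴ m²)(3684 s) = 90.15 J.
Photons incident: 90.15 / 6.056×10⁻¹⁹ = 1.489×10²⁰, i.e. 1.489×10²⁰/6.022×10²³ = 2.473×10⁻⁴ mol.
Photons absorbed: 0.900 × 2.473×10⁻⁴ = 2.226×10⁻⁴ mol.
Product formed: 0.418 × 2.226×10⁻⁴ = 9.305×10⁻⁵ mol.
Rate: 9.305×10⁻⁵ mol / (3684 s × 0.233 L) = 1.1×10⁻⁷ M s⁻¹.

1.1×10⁻⁷ M s⁻¹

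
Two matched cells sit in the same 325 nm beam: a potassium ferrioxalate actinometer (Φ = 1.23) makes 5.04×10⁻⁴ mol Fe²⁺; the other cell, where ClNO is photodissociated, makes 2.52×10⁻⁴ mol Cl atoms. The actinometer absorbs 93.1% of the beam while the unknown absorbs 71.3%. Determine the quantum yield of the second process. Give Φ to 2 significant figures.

Photons absorbed by the actinometer: 5.04×10⁻⁴ / 1.23 = 4.098×10⁻⁴ mol.
Incident flux: 4.098×10⁻⁴ / 0.931 = 4.402×10⁻⁴ einstein.
Absorbed by unknown: 0.713 × 4.402×10⁻⁴ = 3.139×10⁻⁴ mol.
Φ(unknown) = 2.52×10⁻⁴ / 3.139×10⁻⁴ = 0.80.

Φ = 0.80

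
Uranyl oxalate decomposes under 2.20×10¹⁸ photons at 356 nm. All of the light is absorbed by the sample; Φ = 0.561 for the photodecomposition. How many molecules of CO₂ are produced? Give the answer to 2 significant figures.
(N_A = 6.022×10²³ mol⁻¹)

Moles of photons: 2.20×10¹⁸ / 6.022×10²³ = 3.653×10⁻⁶ mol.
Product: Φ × n_abs = 0.561 × 3.653×10⁻⁶ = 2.049×10⁻⁶ mol.
As a count: 2.049×10⁻⁶ × 6.022×10²³ = 1.2×10¹⁸.

1.2×10¹⁸ molecules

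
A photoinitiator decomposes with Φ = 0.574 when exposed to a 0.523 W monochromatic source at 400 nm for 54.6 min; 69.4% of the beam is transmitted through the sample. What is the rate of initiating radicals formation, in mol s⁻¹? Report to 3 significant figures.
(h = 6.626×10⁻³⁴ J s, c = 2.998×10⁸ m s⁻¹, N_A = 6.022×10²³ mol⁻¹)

Photon energy at 400 nm: hc/λ = (6.626×10⁻³⁴)(2.998×10⁸)/(400×10⁻⁹) = 4.966×10⁻¹⁹ J.
Energy delivered: (0.523 W)(3276 s) = 1713 J.
Photons incident: 1713 / 4.966×10⁻¹⁹ = 3.449×10²¹, i.e. 3.449×10²¹/6.022×10²³ = 0.005727 mol.
Fraction absorbed: 1 − 69.4/100 = 0.3060.
Photons absorbed: 0.3060 × 0.005727 = 0.001752 mol.
Product formed: 0.574 × 0.001752 = 0.001006 mol.
Rate: 0.001006 / 3276 s = 3.07×10⁻⁷ mol s⁻¹.

3.07×10⁻⁷ mol s⁻¹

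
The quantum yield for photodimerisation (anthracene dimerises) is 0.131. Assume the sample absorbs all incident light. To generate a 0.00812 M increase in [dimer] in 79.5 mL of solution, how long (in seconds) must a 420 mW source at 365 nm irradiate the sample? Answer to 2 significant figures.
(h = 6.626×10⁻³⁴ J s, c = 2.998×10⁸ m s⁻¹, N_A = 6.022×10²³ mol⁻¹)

t ≈ 3800 s

Product: (0.00812 M)(0.0795 L) = 6.455×10⁻⁴ mol.
Photons that must be absorbed: 6.455×10⁻⁴ / 0.131 = 0.004927 mol.
Photon energy: hc/λ = 5.442×10⁻¹⁹ J; per mole, 3.277×10⁵ J mol⁻¹.
Energy required: 0.004927 × 3.277×10⁵ = 1615 J.
Time: 1615 J / 0.42 W = 3800 s.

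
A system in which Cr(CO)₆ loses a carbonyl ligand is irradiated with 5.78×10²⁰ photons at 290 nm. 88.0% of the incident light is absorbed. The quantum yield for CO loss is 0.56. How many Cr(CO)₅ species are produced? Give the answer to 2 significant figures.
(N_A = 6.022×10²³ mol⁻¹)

Moles of photons: 5.78×10²⁰ / 6.022×10²³ = 9.598×10⁻⁴ mol.
Photons absorbed: 0.880 × 9.598×10⁻⁴ = 8.446×10⁻⁴ mol.
Product: Φ × n_abs = 0.56 × 8.446×10⁻⁴ = 4.730×10⁻⁴ mol.
As a count: 4.730×10⁻⁴ × 6.022×10²³ = 2.8×10²⁰.

2.8×10²⁰ species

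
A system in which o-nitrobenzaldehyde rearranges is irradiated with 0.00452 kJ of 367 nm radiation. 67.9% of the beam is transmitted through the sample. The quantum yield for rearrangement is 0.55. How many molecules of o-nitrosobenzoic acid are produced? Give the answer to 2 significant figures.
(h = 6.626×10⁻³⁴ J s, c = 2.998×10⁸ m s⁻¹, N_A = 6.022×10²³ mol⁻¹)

Photon energy at 367 nm: hc/λ = (6.626×10⁻³⁴)(2.998×10⁸)/(367×10⁻⁹) = 5.413×10⁻¹⁹ J.
Incident energy: 0.00452 kJ = 4.52 J.
Photons incident: 4.52 / 5.413×10⁻¹⁹ = 8.350×10¹⁸, i.e. 8.350×10¹⁸/6.022×10²³ = 1.387×10⁻⁵ mol.
Fraction absorbed: 1 − 67.9/100 = 0.3210.
Photons absorbed: 0.3210 × 1.387×10⁻⁵ = 4.452×10⁻⁶ mol.
Product: Φ × n_abs = 0.55 × 4.452×10⁻⁶ = 2.449×10⁻⁶ mol.
As a count: 2.449×10⁻⁶ × 6.022×10²³ = 1.5×10¹⁸.

1.5×10¹⁸ molecules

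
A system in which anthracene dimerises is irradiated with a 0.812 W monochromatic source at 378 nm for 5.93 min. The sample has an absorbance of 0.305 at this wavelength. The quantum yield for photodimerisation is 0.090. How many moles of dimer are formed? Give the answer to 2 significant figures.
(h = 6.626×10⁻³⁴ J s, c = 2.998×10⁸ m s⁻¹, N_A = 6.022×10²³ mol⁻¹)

4.1×10⁻⁵ mol

Photon energy at 378 nm: hc/λ = (6.626×10⁻³⁴)(2.998×10⁸)/(378×10⁻⁹) = 5.255×10⁻¹⁹ J.
Energy delivered: (0.812 W)(355.8 s) = 288.9 J.
Photons incident: 288.9 / 5.255×10⁻¹⁹ = 5.498×10²⁰, i.e. 5.498×10²⁰/6.022×10²³ = 9.130×10⁻⁴ mol.
Fraction absorbed: 1 − 10^(−0.305) = 0.5045.
Photons absorbed: 0.5045 × 9.130×10⁻⁴ = 4.606×10⁻⁴ mol.
Product: Φ × n_abs = 0.090 × 4.606×10⁻⁴ = 4.145×10⁻⁵ mol.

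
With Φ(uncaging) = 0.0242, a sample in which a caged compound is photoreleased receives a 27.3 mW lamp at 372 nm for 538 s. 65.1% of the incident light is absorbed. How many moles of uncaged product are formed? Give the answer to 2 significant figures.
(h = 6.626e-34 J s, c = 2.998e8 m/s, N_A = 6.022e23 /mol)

Photon energy at 372 nm: hc/λ = (6.626e-34)(2.998e8)/(372e-9) = 5.340e-19 J.
Energy delivered: (27.3 mW)(538 s) = 14.69 J.
Photons incident: 14.69 / 5.340e-19 = 2.751e19, i.e. 2.751e19/6.022e23 = 4.568e-5 mol.
Photons absorbed: 0.651 × 4.568e-5 = 2.974e-5 mol.
Product: Φ × n_abs = 0.0242 × 2.974e-5 = 7.197e-7 mol.

7.2e-7 mol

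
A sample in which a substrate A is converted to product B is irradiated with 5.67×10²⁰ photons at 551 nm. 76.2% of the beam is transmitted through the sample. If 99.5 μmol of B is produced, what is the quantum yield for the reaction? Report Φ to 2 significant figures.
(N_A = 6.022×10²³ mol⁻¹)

Φ = 0.44

Product: 99.5 μmol = 9.95×10⁻⁵ mol.
Moles of photons: 5.67×10²⁰ / 6.022×10²³ = 9.415×10⁻⁴ mol.
Fraction absorbed: 1 − 76.2/100 = 0.2380.
Photons absorbed: 0.2380 × 9.415×10⁻⁴ = 2.241×10⁻⁴ mol.
Φ = 9.95×10⁻⁵ mol / 2.241×10⁻⁴ mol photons = 0.44.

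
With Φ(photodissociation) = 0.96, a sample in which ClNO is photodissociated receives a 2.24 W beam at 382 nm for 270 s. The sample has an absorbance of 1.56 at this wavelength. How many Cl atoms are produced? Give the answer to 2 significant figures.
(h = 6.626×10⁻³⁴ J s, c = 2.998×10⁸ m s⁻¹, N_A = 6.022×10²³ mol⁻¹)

1.1×10²¹ atoms

Photon energy at 382 nm: hc/λ = (6.626×10⁻³⁴)(2.998×10⁸)/(382×10⁻⁹) = 5.200×10⁻¹⁹ J.
Energy delivered: (2.24 W)(270 s) = 604.8 J.
Photons incident: 604.8 / 5.200×10⁻¹⁹ = 1.163×10²¹, i.e. 1.163×10²¹/6.022×10²³ = 0.001931 mol.
Fraction absorbed: 1 − 10^(−1.56) = 0.9725.
Photons absorbed: 0.9725 × 0.001931 = 0.001878 mol.
Product: Φ × n_abs = 0.96 × 0.001878 = 0.001803 mol.
As a count: 0.001803 × 6.022×10²³ = 1.1×10²¹.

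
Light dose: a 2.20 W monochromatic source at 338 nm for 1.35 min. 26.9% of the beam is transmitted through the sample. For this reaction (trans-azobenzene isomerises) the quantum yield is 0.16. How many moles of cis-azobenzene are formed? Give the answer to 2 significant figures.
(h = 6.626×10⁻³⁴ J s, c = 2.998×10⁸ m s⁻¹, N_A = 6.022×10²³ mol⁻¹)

Photon energy at 338 nm: hc/λ = (6.626×10⁻³⁴)(2.998×10⁸)/(338×10⁻⁹) = 5.877×10⁻¹⁹ J.
Energy delivered: (2.20 W)(81 s) = 178.2 J.
Photons incident: 178.2 / 5.877×10⁻¹⁹ = 3.032×10²⁰, i.e. 3.032×10²⁰/6.022×10²³ = 5.035×10⁻⁴ mol.
Fraction absorbed: 1 − 26.9/100 = 0.7310.
Photons absorbed: 0.7310 × 5.035×10⁻⁴ = 3.681×10⁻⁴ mol.
Product: Φ × n_abs = 0.16 × 3.681×10⁻⁴ = 5.890×10⁻⁵ mol.

5.9×10⁻⁵ mol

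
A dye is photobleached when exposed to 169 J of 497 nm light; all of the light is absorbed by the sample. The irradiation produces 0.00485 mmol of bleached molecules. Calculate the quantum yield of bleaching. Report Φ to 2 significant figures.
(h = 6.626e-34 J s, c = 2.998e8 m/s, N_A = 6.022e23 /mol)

Φ = 0.0069

Product: 0.00485 mmol = 4.85e-6 mol.
Photon energy at 497 nm: hc/λ = (6.626e-34)(2.998e8)/(497e-9) = 3.997e-19 J.
Photons incident: 169 / 3.997e-19 = 4.228e20, i.e. 4.228e20/6.022e23 = 7.021e-4 mol.
Φ = 4.85e-6 mol / 7.021e-4 mol photons = 0.0069.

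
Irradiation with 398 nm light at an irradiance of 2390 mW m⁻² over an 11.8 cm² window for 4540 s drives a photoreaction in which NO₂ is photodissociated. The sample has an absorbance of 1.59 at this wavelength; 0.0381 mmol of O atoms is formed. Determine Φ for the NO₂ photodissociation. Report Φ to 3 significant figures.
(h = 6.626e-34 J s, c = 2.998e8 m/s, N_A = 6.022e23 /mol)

Product: 0.0381 mmol = 3.81e-5 mol.
Photon energy at 398 nm: hc/λ = (6.626e-34)(2.998e8)/(398e-9) = 4.991e-19 J.
Energy delivered: (2390 mW m⁻²)(11.8e-4 m²)(4540 s) = 12.80 J.
Photons incident: 12.80 / 4.991e-19 = 2.565e19, i.e. 2.565e19/6.022e23 = 4.259e-5 mol.
Fraction absorbed: 1 − 10^(−1.59) = 0.9743.
Photons absorbed: 0.9743 × 4.259e-5 = 4.150e-5 mol.
Φ = 3.81e-5 mol / 4.150e-5 mol photons = 0.918.

Φ = 0.918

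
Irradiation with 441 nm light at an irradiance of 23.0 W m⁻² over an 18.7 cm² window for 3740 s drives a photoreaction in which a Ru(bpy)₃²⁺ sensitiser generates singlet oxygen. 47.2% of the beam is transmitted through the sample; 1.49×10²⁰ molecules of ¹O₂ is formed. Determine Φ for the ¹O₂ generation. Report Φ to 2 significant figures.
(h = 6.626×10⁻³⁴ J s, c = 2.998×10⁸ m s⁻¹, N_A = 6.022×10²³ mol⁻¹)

Φ = 0.79

Product: 1.49×10²⁰ / 6.022×10²³ = 2.474×10⁻⁴ mol.
Photon energy at 441 nm: hc/λ = (6.626×10⁻³⁴)(2.998×10⁸)/(441×10⁻⁹) = 4.504×10⁻¹⁹ J.
Energy delivered: (23.0 W m⁻²)(18.7×10⁻⁴ m²)(3740 s) = 160.9 J.
Photons incident: 160.9 / 4.504×10⁻¹⁹ = 3.572×10²⁰, i.e. 3.572×10²⁰/6.022×10²³ = 5.932×10⁻⁴ mol.
Fraction absorbed: 1 − 47.2/100 = 0.5280.
Photons absorbed: 0.5280 × 5.932×10⁻⁴ = 3.132×10⁻⁴ mol.
Φ = 2.474×10⁻⁴ mol / 3.132×10⁻⁴ mol photons = 0.79.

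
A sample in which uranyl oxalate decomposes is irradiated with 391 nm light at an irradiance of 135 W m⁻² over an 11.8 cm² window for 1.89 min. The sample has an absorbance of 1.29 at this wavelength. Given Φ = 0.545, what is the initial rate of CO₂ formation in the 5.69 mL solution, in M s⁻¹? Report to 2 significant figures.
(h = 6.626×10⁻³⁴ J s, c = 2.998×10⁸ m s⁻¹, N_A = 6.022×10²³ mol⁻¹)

Photon energy at 391 nm: hc/λ = (6.626×10⁻³⁴)(2.998×10⁸)/(391×10⁻⁹) = 5.080×10⁻¹⁹ J.
Energy delivered: (135 W m⁻²)(11.8×10⁻⁴ m²)(113.4 s) = 18.06 J.
Photons incident: 18.06 / 5.080×10⁻¹⁹ = 3.555×10¹⁹, i.e. 3.555×10¹⁹/6.022×10²³ = 5.903×10⁻⁵ mol.
Fraction absorbed: 1 − 10^(−1.29) = 0.9487.
Photons absorbed: 0.9487 × 5.903×10⁻⁵ = 5.600×10⁻⁵ mol.
Product formed: 0.545 × 5.600×10⁻⁵ = 3.052×10⁻⁵ mol.
Rate: 3.052×10⁻⁵ mol / (113.4 s × 0.00569 L) = 4.7×10⁻⁵ M s⁻¹.

4.7×10⁻⁵ M s⁻¹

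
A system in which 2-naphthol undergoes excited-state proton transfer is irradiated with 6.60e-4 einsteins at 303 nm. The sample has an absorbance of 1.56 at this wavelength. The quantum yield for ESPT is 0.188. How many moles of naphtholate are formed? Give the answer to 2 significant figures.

Fraction absorbed: 1 − 10^(−1.56) = 0.9725.
Photons absorbed: 0.9725 × 6.60e-4 = 6.419e-4 mol.
Product: Φ × n_abs = 0.188 × 6.419e-4 = 1.207e-4 mol.

1.2e-4 mol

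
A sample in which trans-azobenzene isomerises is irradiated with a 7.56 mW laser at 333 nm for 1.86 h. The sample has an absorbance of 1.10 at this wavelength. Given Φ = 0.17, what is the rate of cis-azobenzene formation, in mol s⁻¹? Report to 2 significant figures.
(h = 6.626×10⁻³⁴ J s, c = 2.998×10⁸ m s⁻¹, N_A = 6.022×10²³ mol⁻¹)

Photon energy at 333 nm: hc/λ = (6.626×10⁻³⁴)(2.998×10⁸)/(333×10⁻⁹) = 5.965×10⁻¹⁹ J.
Energy delivered: (7.56 mW)(6696 s) = 50.62 J.
Photons incident: 50.62 / 5.965×10⁻¹⁹ = 8.486×10¹⁹, i.e. 8.486×10¹⁹/6.022×10²³ = 1.409×10⁻⁴ mol.
Fraction absorbed: 1 − 10^(−1.10) = 0.9206.
Photons absorbed: 0.9206 × 1.409×10⁻⁴ = 1.297×10⁻⁴ mol.
Product formed: 0.17 × 1.297×10⁻⁴ = 2.205×10⁻⁵ mol.
Rate: 2.205×10⁻⁵ / 6696 s = 3.3×10⁻⁹ mol s⁻¹.

3.3×10⁻⁹ mol s⁻¹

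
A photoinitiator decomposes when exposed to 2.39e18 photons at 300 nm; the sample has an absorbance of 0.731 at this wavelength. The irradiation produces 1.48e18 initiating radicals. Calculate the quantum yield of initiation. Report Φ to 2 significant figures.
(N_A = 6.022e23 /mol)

Product: 1.48e18 / 6.022e23 = 2.458e-6 mol.
Moles of photons: 2.39e18 / 6.022e23 = 3.969e-6 mol.
Fraction absorbed: 1 − 10^(−0.731) = 0.8142.
Photons absorbed: 0.8142 × 3.969e-6 = 3.232e-6 mol.
Φ = 2.458e-6 mol / 3.232e-6 mol photons = 0.76.

Φ = 0.76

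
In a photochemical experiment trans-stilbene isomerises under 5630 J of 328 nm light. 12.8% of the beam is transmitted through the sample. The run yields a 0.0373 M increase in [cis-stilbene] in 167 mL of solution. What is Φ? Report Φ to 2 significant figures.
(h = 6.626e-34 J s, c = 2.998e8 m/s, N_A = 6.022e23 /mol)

Φ = 0.46

Product: (0.0373 M)(0.167 L) = 0.006229 mol.
Photon energy at 328 nm: hc/λ = (6.626e-34)(2.998e8)/(328e-9) = 6.056e-19 J.
Photons incident: 5630 / 6.056e-19 = 9.297e21, i.e. 9.297e21/6.022e23 = 0.01544 mol.
Fraction absorbed: 1 − 12.8/100 = 0.8720.
Photons absorbed: 0.8720 × 0.01544 = 0.01346 mol.
Φ = 0.006229 mol / 0.01346 mol photons = 0.46.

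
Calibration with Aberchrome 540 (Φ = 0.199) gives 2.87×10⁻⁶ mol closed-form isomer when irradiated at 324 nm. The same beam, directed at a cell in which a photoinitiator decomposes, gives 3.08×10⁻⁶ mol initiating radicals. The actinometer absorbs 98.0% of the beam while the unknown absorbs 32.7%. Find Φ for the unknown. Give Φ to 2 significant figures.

Φ = 0.64

Photons absorbed by the actinometer: 2.87×10⁻⁶ / 0.199 = 1.442×10⁻⁵ mol.
Incident flux: 1.442×10⁻⁵ / 0.980 = 1.471×10⁻⁵ einstein.
Absorbed by unknown: 0.327 × 1.471×10⁻⁵ = 4.810×10⁻⁶ mol.
Φ(unknown) = 3.08×10⁻⁶ / 4.810×10⁻⁶ = 0.64.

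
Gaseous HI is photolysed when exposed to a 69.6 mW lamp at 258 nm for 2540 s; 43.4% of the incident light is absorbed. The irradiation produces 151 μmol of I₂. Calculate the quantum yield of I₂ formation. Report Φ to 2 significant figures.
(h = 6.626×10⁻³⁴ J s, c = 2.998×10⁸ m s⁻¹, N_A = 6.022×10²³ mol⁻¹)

Φ = 0.91

Product: 151 μmol = 1.51×10⁻⁴ mol.
Photon energy at 258 nm: hc/λ = (6.626×10⁻³⁴)(2.998×10⁸)/(258×10⁻⁹) = 7.700×10⁻¹⁹ J.
Energy delivered: (69.6 mW)(2540 s) = 176.8 J.
Photons incident: 176.8 / 7.700×10⁻¹⁹ = 2.296×10²⁰, i.e. 2.296×10²⁰/6.022×10²³ = 3.813×10⁻⁴ mol.
Photons absorbed: 0.434 × 3.813×10⁻⁴ = 1.655×10⁻⁴ mol.
Φ = 1.51×10⁻⁴ mol / 1.655×10⁻⁴ mol photons = 0.91.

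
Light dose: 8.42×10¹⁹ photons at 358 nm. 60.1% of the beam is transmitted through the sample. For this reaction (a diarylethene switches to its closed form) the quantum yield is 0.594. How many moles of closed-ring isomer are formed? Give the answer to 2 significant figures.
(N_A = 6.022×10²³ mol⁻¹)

Moles of photons: 8.42×10¹⁹ / 6.022×10²³ = 1.398×10⁻⁴ mol.
Fraction absorbed: 1 − 60.1/100 = 0.3990.
Photons absorbed: 0.3990 × 1.398×10⁻⁴ = 5.578×10⁻⁵ mol.
Product: Φ × n_abs = 0.594 × 5.578×10⁻⁵ = 3.313×10⁻⁵ mol.

3.3×10⁻⁵ mol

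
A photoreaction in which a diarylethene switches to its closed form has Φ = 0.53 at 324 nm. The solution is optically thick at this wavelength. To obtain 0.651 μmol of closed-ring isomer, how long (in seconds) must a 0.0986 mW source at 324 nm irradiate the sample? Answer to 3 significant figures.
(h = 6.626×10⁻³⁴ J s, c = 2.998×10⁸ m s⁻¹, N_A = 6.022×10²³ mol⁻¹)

t ≈ 4600 s

Product: 0.651 μmol = 6.51×10⁻⁷ mol.
Photons that must be absorbed: 6.51×10⁻⁷ / 0.53 = 1.228×10⁻⁶ mol.
Photon energy: hc/λ = 6.131×10⁻¹⁹ J; per mole, 3.692×10⁵ J mol⁻¹.
Energy required: 1.228×10⁻⁶ × 3.692×10⁵ = 0.4534 J.
Time: 0.4534 J / 9.86e-05 W = 4600 s.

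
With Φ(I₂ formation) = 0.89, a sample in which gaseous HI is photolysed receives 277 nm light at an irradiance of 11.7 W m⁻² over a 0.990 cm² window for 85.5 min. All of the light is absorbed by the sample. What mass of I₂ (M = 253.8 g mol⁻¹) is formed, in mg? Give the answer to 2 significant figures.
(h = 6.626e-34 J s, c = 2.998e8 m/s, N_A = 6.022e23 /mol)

3.1 mg

Photon energy at 277 nm: hc/λ = (6.626e-34)(2.998e8)/(277e-9) = 7.171e-19 J.
Energy delivered: (11.7 W m⁻²)(0.990e-4 m²)(5130 s) = 5.942 J.
Photons incident: 5.942 / 7.171e-19 = 8.286e18, i.e. 8.286e18/6.022e23 = 1.376e-5 mol.
Product: Φ × n_abs = 0.89 × 1.376e-5 = 1.225e-5 mol.
Mass: 1.225e-5 × 253.8 = 0.003109 g = 3.1 mg.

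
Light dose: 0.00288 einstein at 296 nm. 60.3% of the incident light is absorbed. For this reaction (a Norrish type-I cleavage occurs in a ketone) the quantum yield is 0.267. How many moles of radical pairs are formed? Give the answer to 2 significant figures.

4.6×10⁻⁴ mol

Photons absorbed: 0.603 × 0.00288 = 0.001737 mol.
Product: Φ × n_abs = 0.267 × 0.001737 = 4.638×10⁻⁴ mol.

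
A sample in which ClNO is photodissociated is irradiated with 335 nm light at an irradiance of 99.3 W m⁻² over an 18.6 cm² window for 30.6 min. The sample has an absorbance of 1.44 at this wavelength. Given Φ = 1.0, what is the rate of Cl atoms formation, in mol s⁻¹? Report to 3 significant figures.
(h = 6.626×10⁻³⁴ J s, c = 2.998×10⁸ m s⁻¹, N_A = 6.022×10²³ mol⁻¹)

Photon energy at 335 nm: hc/λ = (6.626×10⁻³⁴)(2.998×10⁸)/(335×10⁻⁹) = 5.930×10⁻¹⁹ J.
Energy delivered: (99.3 W m⁻²)(18.6×10⁻⁴ m²)(1836 s) = 339.1 J.
Photons incident: 339.1 / 5.930×10⁻¹⁹ = 5.718×10²⁰, i.e. 5.718×10²⁰/6.022×10²³ = 9.495×10⁻⁴ mol.
Fraction absorbed: 1 − 10^(−1.44) = 0.9637.
Photons absorbed: 0.9637 × 9.495×10⁻⁴ = 9.150×10⁻⁴ mol.
Product formed: 1.0 × 9.150×10⁻⁴ = 9.150×10⁻⁴ mol.
Rate: 9.150×10⁻⁴ / 1836 s = 4.98×10⁻⁷ mol s⁻¹.

4.98×10⁻⁷ mol s⁻¹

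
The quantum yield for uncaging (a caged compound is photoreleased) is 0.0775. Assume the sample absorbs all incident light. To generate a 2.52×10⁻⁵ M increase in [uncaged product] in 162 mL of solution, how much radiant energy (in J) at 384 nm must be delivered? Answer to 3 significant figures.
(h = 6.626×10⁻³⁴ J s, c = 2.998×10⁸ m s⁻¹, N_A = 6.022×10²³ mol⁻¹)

16.4 J

Product: (2.52×10⁻⁵ M)(0.162 L) = 4.082×10⁻⁶ mol.
Photons that must be absorbed: 4.082×10⁻⁶ / 0.0775 = 5.267×10⁻⁵ mol.
Photon energy: hc/λ = 5.173×10⁻¹⁹ J; per mole, 3.115×10⁵ J mol⁻¹.
Energy required: 5.267×10⁻⁵ × 3.115×10⁵ = 16.4 J.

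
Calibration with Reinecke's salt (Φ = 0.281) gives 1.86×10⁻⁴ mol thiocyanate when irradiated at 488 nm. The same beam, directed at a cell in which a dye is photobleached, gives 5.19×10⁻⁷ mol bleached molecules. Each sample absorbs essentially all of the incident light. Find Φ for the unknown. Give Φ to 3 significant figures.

Φ = 7.84×10⁻⁴

Photons absorbed by the actinometer: 1.86×10⁻⁴ / 0.281 = 6.619×10⁻⁴ mol.
Φ(unknown) = 5.19×10⁻⁷ / 6.619×10⁻⁴ = 7.84×10⁻⁴.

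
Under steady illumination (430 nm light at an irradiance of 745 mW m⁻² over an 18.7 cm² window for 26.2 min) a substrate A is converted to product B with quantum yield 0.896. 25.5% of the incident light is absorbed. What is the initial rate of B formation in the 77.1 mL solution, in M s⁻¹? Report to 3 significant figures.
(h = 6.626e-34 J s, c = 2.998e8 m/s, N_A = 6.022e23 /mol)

1.48e-8 M s⁻¹

Photon energy at 430 nm: hc/λ = (6.626e-34)(2.998e8)/(430e-9) = 4.620e-19 J.
Energy delivered: (745 mW m⁻²)(18.7e-4 m²)(1572 s) = 2.190 J.
Photons incident: 2.190 / 4.620e-19 = 4.740e18, i.e. 4.740e18/6.022e23 = 7.871e-6 mol.
Photons absorbed: 0.255 × 7.871e-6 = 2.007e-6 mol.
Product formed: 0.896 × 2.007e-6 = 1.798e-6 mol.
Rate: 1.798e-6 mol / (1572 s × 0.0771 L) = 1.48e-8 M s⁻¹.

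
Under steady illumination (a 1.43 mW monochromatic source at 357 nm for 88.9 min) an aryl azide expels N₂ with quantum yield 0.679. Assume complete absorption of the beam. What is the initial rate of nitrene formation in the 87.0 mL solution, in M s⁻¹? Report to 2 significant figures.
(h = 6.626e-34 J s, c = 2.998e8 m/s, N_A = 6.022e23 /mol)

Photon energy at 357 nm: hc/λ = (6.626e-34)(2.998e8)/(357e-9) = 5.564e-19 J.
Energy delivered: (1.43 mW)(5334 s) = 7.628 J.
Photons incident: 7.628 / 5.564e-19 = 1.371e19, i.e. 1.371e19/6.022e23 = 2.277e-5 mol.
Product formed: 0.679 × 2.277e-5 = 1.546e-5 mol.
Rate: 1.546e-5 mol / (5334 s × 0.087 L) = 3.3e-8 M s⁻¹.

3.3e-8 M s⁻¹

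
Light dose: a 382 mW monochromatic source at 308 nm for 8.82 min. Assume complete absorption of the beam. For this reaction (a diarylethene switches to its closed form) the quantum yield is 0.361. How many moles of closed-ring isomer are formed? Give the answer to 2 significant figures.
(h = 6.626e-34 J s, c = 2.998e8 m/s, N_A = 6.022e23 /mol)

Photon energy at 308 nm: hc/λ = (6.626e-34)(2.998e8)/(308e-9) = 6.450e-19 J.
Energy delivered: (382 mW)(529.2 s) = 202.2 J.
Photons incident: 202.2 / 6.450e-19 = 3.135e20, i.e. 3.135e20/6.022e23 = 5.206e-4 mol.
Product: Φ × n_abs = 0.361 × 5.206e-4 = 1.879e-4 mol.

1.9e-4 mol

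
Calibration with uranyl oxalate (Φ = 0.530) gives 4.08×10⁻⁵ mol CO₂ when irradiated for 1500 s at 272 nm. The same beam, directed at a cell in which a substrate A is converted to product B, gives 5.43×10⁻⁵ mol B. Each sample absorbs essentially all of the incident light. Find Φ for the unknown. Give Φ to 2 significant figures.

Photons absorbed by the actinometer: 4.08×10⁻⁵ / 0.530 = 7.698×10⁻⁵ mol.
Φ(unknown) = 5.43×10⁻⁵ / 7.698×10⁻⁵ = 0.71.

Φ = 0.71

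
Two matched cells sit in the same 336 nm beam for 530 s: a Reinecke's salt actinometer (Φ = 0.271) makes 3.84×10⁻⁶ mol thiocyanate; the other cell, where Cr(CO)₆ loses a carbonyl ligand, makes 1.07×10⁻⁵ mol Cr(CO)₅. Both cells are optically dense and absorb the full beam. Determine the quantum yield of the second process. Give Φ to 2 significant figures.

Photons absorbed by the actinometer: 3.84×10⁻⁶ / 0.271 = 1.417×10⁻⁵ mol.
Φ(unknown) = 1.07×10⁻⁵ / 1.417×10⁻⁵ = 0.76.

Φ = 0.76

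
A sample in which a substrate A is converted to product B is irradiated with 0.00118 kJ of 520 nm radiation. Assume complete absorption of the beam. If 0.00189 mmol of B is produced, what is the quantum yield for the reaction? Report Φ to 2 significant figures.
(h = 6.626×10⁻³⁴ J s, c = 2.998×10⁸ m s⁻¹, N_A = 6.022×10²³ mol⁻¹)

Φ = 0.37

Product: 0.00189 mmol = 1.89×10⁻⁶ mol.
Photon energy at 520 nm: hc/λ = (6.626×10⁻³⁴)(2.998×10⁸)/(520×10⁻⁹) = 3.820×10⁻¹⁹ J.
Incident energy: 0.00118 kJ = 1.18 J.
Photons incident: 1.18 / 3.820×10⁻¹⁹ = 3.089×10¹⁸, i.e. 3.089×10¹⁸/6.022×10²³ = 5.130×10⁻⁶ mol.
Φ = 1.89×10⁻⁶ mol / 5.130×10⁻⁶ mol photons = 0.37.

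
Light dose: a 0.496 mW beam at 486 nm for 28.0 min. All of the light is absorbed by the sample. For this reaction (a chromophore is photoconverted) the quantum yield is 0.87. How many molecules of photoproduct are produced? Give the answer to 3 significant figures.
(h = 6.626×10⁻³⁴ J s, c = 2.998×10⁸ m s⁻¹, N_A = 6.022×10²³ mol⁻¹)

1.77×10¹⁸ molecules

Photon energy at 486 nm: hc/λ = (6.626×10⁻³⁴)(2.998×10⁸)/(486×10⁻⁹) = 4.087×10⁻¹⁹ J.
Energy delivered: (0.496 mW)(1680 s) = 0.8333 J.
Photons incident: 0.8333 / 4.087×10⁻¹⁹ = 2.039×10¹⁸, i.e. 2.039×10¹⁸/6.022×10²³ = 3.386×10⁻⁶ mol.
Product: Φ × n_abs = 0.87 × 3.386×10⁻⁶ = 2.946×10⁻⁶ mol.
As a count: 2.946×10⁻⁶ × 6.022×10²³ = 1.77×10¹⁸.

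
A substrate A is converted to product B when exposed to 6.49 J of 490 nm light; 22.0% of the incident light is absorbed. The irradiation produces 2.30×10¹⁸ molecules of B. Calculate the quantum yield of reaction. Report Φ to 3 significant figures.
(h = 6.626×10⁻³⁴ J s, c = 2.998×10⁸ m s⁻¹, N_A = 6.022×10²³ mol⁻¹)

Φ = 0.653

Product: 2.30×10¹⁸ / 6.022×10²³ = 3.819×10⁻⁶ mol.
Photon energy at 490 nm: hc/λ = (6.626×10⁻³⁴)(2.998×10⁸)/(490×10⁻⁹) = 4.054×10⁻¹⁹ J.
Photons incident: 6.49 / 4.054×10⁻¹⁹ = 1.601×10¹⁹, i.e. 1.601×10¹⁹/6.022×10²³ = 2.659×10⁻⁵ mol.
Photons absorbed: 0.220 × 2.659×10⁻⁵ = 5.850×10⁻⁶ mol.
Φ = 3.819×10⁻⁶ mol / 5.850×10⁻⁶ mol photons = 0.653.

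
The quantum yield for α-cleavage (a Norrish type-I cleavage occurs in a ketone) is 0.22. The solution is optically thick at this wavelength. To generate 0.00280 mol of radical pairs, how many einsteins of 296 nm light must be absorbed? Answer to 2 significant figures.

0.013 einstein

Photons that must be absorbed: 0.00280 / 0.22 = 0.01273 mol.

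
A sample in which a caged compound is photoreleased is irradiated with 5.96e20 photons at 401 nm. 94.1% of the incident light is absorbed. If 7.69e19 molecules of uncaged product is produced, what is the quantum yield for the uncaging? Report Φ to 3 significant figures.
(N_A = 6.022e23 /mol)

Product: 7.69e19 / 6.022e23 = 1.277e-4 mol.
Moles of photons: 5.96e20 / 6.022e23 = 9.897e-4 mol.
Photons absorbed: 0.941 × 9.897e-4 = 9.313e-4 mol.
Φ = 1.277e-4 mol / 9.313e-4 mol photons = 0.137.

Φ = 0.137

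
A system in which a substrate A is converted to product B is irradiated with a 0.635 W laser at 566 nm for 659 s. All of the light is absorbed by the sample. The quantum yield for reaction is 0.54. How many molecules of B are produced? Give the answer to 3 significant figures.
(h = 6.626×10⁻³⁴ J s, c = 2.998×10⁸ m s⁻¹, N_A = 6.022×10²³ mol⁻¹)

6.44×10²⁰ molecules

Photon energy at 566 nm: hc/λ = (6.626×10⁻³⁴)(2.998×10⁸)/(566×10⁻⁹) = 3.510×10⁻¹⁹ J.
Energy delivered: (0.635 W)(659 s) = 418.5 J.
Photons incident: 418.5 / 3.510×10⁻¹⁹ = 1.192×10²¹, i.e. 1.192×10²¹/6.022×10²³ = 0.001979 mol.
Product: Φ × n_abs = 0.54 × 0.001979 = 0.001069 mol.
As a count: 0.001069 × 6.022×10²³ = 6.44×10²⁰.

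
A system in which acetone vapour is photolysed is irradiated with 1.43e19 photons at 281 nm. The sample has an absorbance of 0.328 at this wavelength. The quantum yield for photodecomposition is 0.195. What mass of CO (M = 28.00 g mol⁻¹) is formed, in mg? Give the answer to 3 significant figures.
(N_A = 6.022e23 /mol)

0.0687 mg

Moles of photons: 1.43e19 / 6.022e23 = 2.375e-5 mol.
Fraction absorbed: 1 − 10^(−0.328) = 0.5301.
Photons absorbed: 0.5301 × 2.375e-5 = 1.259e-5 mol.
Product: Φ × n_abs = 0.195 × 1.259e-5 = 2.455e-6 mol.
Mass: 2.455e-6 × 28.00 = 6.874e-5 g = 0.0687 mg.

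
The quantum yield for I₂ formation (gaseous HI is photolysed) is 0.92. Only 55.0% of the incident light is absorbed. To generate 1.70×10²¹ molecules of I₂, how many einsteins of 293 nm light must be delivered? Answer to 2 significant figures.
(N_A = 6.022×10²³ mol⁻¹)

Product: 1.70×10²¹ / 6.022×10²³ = 0.002823 mol.
Photons that must be absorbed: 0.002823 / 0.92 = 0.003068 mol.
Incident photons needed: 0.003068 / 0.550 = 0.005578 mol.

0.0056 einstein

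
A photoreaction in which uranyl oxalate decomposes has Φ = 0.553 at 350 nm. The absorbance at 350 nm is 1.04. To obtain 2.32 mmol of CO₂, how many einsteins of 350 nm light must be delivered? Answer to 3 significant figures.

Product: 2.32 mmol = 0.00232 mol.
Photons that must be absorbed: 0.00232 / 0.553 = 0.004195 mol.
Fraction absorbed: 1 − 10^(−1.04) = 0.9088.
Incident photons needed: 0.004195 / 0.9088 = 0.004616 mol.

0.00462 einstein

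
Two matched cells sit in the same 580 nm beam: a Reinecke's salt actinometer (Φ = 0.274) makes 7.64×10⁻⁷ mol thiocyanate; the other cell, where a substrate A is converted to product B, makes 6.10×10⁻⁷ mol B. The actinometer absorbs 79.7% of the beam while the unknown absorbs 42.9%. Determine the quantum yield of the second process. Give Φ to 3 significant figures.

Φ = 0.406

Photons absorbed by the actinometer: 7.64×10⁻⁷ / 0.274 = 2.788×10⁻⁶ mol.
Incident flux: 2.788×10⁻⁶ / 0.797 = 3.498×10⁻⁶ einstein.
Absorbed by unknown: 0.429 × 3.498×10⁻⁶ = 1.501×10⁻⁶ mol.
Φ(unknown) = 6.10×10⁻⁷ / 1.501×10⁻⁶ = 0.406.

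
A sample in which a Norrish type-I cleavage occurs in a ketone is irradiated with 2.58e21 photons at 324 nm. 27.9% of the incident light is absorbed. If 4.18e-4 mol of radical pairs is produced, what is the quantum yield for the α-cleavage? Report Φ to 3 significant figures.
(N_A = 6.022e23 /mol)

Φ = 0.350

Moles of photons: 2.58e21 / 6.022e23 = 0.004284 mol.
Photons absorbed: 0.279 × 0.004284 = 0.001195 mol.
Φ = 4.18e-4 mol / 0.001195 mol photons = 0.350.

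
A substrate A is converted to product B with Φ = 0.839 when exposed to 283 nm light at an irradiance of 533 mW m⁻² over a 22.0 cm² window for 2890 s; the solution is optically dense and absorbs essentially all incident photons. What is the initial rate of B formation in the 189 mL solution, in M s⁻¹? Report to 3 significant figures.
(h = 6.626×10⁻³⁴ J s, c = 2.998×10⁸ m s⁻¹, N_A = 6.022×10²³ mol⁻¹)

Photon energy at 283 nm: hc/λ = (6.626×10⁻³⁴)(2.998×10⁸)/(283×10⁻⁹) = 7.019×10⁻¹⁹ J.
Energy delivered: (533 mW m⁻²)(22.0×10⁻⁴ m²)(2890 s) = 3.389 J.
Photons incident: 3.389 / 7.019×10⁻¹⁹ = 4.828×10¹⁸, i.e. 4.828×10¹⁸/6.022×10²³ = 8.017×10⁻⁶ mol.
Product formed: 0.839 × 8.017×10⁻⁶ = 6.726×10⁻⁶ mol.
Rate: 6.726×10⁻⁶ mol / (2890 s × 0.189 L) = 1.23×10⁻⁸ M s⁻¹.

1.23×10⁻⁸ M s⁻¹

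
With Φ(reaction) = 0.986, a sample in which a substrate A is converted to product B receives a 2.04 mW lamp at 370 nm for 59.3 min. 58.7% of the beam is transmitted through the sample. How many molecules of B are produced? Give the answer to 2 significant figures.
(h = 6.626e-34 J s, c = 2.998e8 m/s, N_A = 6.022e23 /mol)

Photon energy at 370 nm: hc/λ = (6.626e-34)(2.998e8)/(370e-9) = 5.369e-19 J.
Energy delivered: (2.04 mW)(3558 s) = 7.258 J.
Photons incident: 7.258 / 5.369e-19 = 1.352e19, i.e. 1.352e19/6.022e23 = 2.245e-5 mol.
Fraction absorbed: 1 − 58.7/100 = 0.4130.
Photons absorbed: 0.4130 × 2.245e-5 = 9.272e-6 mol.
Product: Φ × n_abs = 0.986 × 9.272e-6 = 9.142e-6 mol.
As a count: 9.142e-6 × 6.022e23 = 5.5e18.

5.5e18 molecules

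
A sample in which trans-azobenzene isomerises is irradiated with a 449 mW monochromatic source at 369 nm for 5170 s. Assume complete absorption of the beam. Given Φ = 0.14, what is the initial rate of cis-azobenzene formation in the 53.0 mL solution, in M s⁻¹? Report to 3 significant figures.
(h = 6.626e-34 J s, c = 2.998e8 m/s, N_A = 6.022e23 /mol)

3.66e-6 M s⁻¹

Photon energy at 369 nm: hc/λ = (6.626e-34)(2.998e8)/(369e-9) = 5.383e-19 J.
Energy delivered: (449 mW)(5170 s) = 2321 J.
Photons incident: 2321 / 5.383e-19 = 4.312e21, i.e. 4.312e21/6.022e23 = 0.007160 mol.
Product formed: 0.14 × 0.007160 = 0.001002 mol.
Rate: 0.001002 mol / (5170 s × 0.053 L) = 3.66e-6 M s⁻¹.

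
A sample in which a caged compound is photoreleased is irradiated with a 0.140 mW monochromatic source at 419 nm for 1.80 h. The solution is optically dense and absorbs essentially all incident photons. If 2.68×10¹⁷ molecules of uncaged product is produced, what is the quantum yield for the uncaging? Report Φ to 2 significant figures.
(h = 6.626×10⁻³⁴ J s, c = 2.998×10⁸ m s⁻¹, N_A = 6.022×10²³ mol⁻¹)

Product: 2.68×10¹⁷ / 6.022×10²³ = 4.450×10⁻⁷ mol.
Photon energy at 419 nm: hc/λ = (6.626×10⁻³⁴)(2.998×10⁸)/(419×10⁻⁹) = 4.741×10⁻¹⁹ J.
Energy delivered: (0.140 mW)(6480 s) = 0.9072 J.
Photons incident: 0.9072 / 4.741×10⁻¹⁹ = 1.914×10¹⁸, i.e. 1.914×10¹⁸/6.022×10²³ = 3.178×10⁻⁶ mol.
Φ = 4.450×10⁻⁷ mol / 3.178×10⁻⁶ mol photons = 0.14.

Φ = 0.14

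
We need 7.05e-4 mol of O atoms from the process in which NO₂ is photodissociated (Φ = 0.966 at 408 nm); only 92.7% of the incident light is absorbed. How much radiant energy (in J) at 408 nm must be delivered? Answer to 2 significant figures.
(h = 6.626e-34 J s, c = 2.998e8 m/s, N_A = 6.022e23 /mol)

Photons that must be absorbed: 7.05e-4 / 0.966 = 7.298e-4 mol.
Incident photons needed: 7.298e-4 / 0.927 = 7.873e-4 mol.
Photon energy: hc/λ = 4.869e-19 J; per mole, 2.932e5 J mol⁻¹.
Energy required: 7.873e-4 × 2.932e5 = 230 J.

230 J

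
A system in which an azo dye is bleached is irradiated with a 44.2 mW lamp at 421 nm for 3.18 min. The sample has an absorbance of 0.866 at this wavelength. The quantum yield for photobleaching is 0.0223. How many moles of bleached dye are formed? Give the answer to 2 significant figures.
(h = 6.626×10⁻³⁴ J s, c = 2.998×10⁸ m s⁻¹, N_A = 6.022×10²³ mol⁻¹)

Photon energy at 421 nm: hc/λ = (6.626×10⁻³⁴)(2.998×10⁸)/(421×10⁻⁹) = 4.718×10⁻¹⁹ J.
Energy delivered: (44.2 mW)(190.8 s) = 8.433 J.
Photons incident: 8.433 / 4.718×10⁻¹⁹ = 1.787×10¹⁹, i.e. 1.787×10¹⁹/6.022×10²³ = 2.967×10⁻⁵ mol.
Fraction absorbed: 1 − 10^(−0.866) = 0.8639.
Photons absorbed: 0.8639 × 2.967×10⁻⁵ = 2.563×10⁻⁵ mol.
Product: Φ × n_abs = 0.0223 × 2.563×10⁻⁵ = 5.715×10⁻⁷ mol.

5.7×10⁻⁷ mol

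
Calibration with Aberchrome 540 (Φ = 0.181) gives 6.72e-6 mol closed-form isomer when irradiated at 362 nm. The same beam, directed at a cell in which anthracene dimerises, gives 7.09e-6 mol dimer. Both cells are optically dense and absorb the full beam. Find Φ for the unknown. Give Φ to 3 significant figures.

Φ = 0.191

Photons absorbed by the actinometer: 6.72e-6 / 0.181 = 3.713e-5 mol.
Φ(unknown) = 7.09e-6 / 3.713e-5 = 0.191.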